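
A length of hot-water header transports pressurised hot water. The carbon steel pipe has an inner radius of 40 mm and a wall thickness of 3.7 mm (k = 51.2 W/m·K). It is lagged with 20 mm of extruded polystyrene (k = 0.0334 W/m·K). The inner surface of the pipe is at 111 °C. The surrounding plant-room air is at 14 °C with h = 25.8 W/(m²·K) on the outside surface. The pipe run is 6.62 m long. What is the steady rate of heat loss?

Q ≈ 339 W

Treating each annulus and film as a series resistance:
R_carbon steel pipe wall = ln(43.7/40)/(2π×51.2×6.62) = 4.154×10^-5 K/W
R_extruded polystyrene = ln(63.7/43.7)/(2π×0.0334×6.62) = 0.2712 K/W
R_outer film = 1/(h_o·2πr_oL) = 1/(25.8×2π×0.0637×6.62) = 0.01463 K/W
R_total = 0.2859 K/W
Q = ΔT/R_total = 97/0.2859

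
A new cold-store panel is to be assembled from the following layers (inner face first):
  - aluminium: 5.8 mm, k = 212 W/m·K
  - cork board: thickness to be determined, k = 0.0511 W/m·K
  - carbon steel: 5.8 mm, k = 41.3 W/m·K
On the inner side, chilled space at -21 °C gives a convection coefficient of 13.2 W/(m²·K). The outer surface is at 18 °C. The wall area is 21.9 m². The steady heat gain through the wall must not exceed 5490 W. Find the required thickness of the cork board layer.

L ≈ 4.07 mm

Thermal resistances in series:
R_inner film = 1/(h_i·A) = 1/(13.2×21.9) = 0.003459 K/W
R_aluminium = L/(kA) = 0.0058/(212×21.9) = 1.249×10^-6 K/W
R_carbon steel = L/(kA) = 0.0058/(41.3×21.9) = 6.413×10^-6 K/W
Sum of the known resistances R_other = 0.003467 K/W
Required total resistance R_tot = ΔT/Q_allow = 39/5490 = 0.007104 K/W
R_cork board = R_tot − R_other = 0.003637 K/W
L = R·k·A = 0.003637×0.0511×21.9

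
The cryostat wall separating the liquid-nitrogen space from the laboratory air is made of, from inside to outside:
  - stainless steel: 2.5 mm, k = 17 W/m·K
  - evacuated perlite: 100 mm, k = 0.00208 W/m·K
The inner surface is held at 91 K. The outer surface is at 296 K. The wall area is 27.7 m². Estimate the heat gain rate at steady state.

Model the wall as resistances in series:
R_stainless steel = L/(kA) = 0.0025/(17×27.7) = 5.309×10^-6 K/W
R_evacuated perlite = L/(kA) = 0.1/(0.00208×27.7) = 1.736 K/W
R_total = 1.736 K/W
Q = ΔT / R_total = 205 / 1.736

Q ≈ 118 W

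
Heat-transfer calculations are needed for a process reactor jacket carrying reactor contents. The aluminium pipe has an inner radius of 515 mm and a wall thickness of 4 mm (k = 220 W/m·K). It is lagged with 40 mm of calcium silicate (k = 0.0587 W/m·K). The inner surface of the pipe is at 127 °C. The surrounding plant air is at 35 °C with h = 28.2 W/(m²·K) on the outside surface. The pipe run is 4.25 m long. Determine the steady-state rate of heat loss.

Q ≈ 1850 W

For a radial system each layer contributes R = ln(r_out/r_in)/(2πkL); films add R = 1/(hA).
R_aluminium pipe wall = ln(519/515)/(2π×220×4.25) = 1.317×10^-6 K/W
R_calcium silicate = ln(559/519)/(2π×0.0587×4.25) = 0.04737 K/W
R_outer film = 1/(h_o·2πr_oL) = 1/(28.2×2π×0.559×4.25) = 0.002376 K/W
R_total = 0.04974 K/W
Q = ΔT/R_total = 92/0.04974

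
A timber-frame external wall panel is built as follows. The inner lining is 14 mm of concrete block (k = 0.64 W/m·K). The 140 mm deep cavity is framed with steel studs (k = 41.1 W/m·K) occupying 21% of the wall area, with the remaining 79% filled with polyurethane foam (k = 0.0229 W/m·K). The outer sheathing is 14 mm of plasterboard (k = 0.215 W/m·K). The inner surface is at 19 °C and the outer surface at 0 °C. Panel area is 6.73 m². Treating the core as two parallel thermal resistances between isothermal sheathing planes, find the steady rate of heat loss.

Sheathing layers in series; stud and cavity paths in parallel between them.
R_inner = 0.014/(0.64×6.73) = 0.00325 K/W
R_stud  = 0.14/(41.1×0.21×6.73) = 0.00241 K/W
R_cav   = 0.14/(0.0229×0.79×6.73) = 1.15 K/W
1/R_core = 1/R_stud + 1/R_cav → R_core = 0.002405 K/W
R_outer = 0.014/(0.215×6.73) = 0.009676 K/W
R_total = 0.01533 K/W
Q = ΔT/R_total = 19/0.01533

Q ≈ 1240 W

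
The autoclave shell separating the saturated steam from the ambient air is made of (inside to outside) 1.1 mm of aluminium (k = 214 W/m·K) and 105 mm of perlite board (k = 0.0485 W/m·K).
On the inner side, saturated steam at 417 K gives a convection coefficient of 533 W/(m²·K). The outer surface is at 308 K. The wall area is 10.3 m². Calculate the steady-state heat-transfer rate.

Using the resistance-network approach (series):
R_inner film = 1/(h_i·A) = 1/(533×10.3) = 1.822×10^-4 K/W
R_aluminium = L/(kA) = 0.0011/(214×10.3) = 4.99×10^-7 K/W
R_perlite board = L/(kA) = 0.105/(0.0485×10.3) = 0.2102 K/W
R_total = 0.2104 K/W
Q = ΔT / R_total = 109 / 0.2104

Q ≈ 518 W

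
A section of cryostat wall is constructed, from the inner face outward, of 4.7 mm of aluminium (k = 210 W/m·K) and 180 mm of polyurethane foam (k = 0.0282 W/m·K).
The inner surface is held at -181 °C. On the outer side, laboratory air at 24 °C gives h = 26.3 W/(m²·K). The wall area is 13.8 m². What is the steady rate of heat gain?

Q ≈ 441 W

Model the wall as resistances in series:
R_aluminium = L/(kA) = 0.0047/(210×13.8) = 1.622×10^-6 K/W
R_polyurethane foam = L/(kA) = 0.18/(0.0282×13.8) = 0.4625 K/W
R_outer film = 1/(h_o·A) = 1/(26.3×13.8) = 0.002755 K/W
R_total = 0.4653 K/W
Q = ΔT / R_total = 205 / 0.4653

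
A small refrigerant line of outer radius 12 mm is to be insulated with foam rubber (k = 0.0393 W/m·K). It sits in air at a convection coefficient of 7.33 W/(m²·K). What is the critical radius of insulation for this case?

r_cr ≈ 5.36 mm

For a cylinder r_cr = k/h = 0.0393/7.33
r_cr = 5.36 mm; since the bare radius (12 mm) is above r_cr, any added insulation will reduce heat loss.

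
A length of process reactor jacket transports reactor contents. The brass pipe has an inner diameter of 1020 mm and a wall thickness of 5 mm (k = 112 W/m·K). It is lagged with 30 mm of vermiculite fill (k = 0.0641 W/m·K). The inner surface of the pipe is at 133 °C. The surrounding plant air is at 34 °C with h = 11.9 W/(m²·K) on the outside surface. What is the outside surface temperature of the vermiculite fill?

T ≈ 48.7 °C

Radial resistances (cylindrical: R_cond = ln(r_o/r_i)/(2πkL), R_conv = 1/(h·2πrL)):
R_brass pipe wall = ln(515/510)/(2π×112×1) = 1.386×10^-5 K/W
R_vermiculite fill = ln(545/515)/(2π×0.0641×1) = 0.1406 K/W
R_outer film = 1/(h_o·2πr_oL) = 1/(11.9×2π×0.545×1) = 0.02454 K/W
R_total = 0.1651 K/W
Q = ΔT/R_total = 99/0.1651
Q = 600 W/m
T_interface = T_inner − Q·ΣR(inner→interface) = 133 − 600×0.1406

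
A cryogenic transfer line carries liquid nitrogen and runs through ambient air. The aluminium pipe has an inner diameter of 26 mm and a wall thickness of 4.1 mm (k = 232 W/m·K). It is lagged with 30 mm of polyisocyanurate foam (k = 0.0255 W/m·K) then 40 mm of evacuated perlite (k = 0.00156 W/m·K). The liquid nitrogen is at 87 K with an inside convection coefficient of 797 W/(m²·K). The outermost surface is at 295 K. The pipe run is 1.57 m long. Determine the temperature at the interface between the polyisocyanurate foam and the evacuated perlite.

Treating each annulus and film as a series resistance:
R_inner film = 1/(h_i·2πr₁L) = 1/(797×2π×0.013×1.57) = 0.009784 K/W
R_aluminium pipe wall = ln(17.1/13)/(2π×232×1.57) = 1.198×10^-4 K/W
R_polyisocyanurate foam = ln(47.1/17.1)/(2π×0.0255×1.57) = 4.028 K/W
R_evacuated perlite = ln(87.1/47.1)/(2π×0.00156×1.57) = 39.95 K/W
R_total = 43.99 K/W
Q = ΔT/R_total = 208/43.99
Q = 4.73 W
T_interface = T_inner + Q·ΣR(inner→interface) = 87 + 4.73×4.038

T ≈ 106 K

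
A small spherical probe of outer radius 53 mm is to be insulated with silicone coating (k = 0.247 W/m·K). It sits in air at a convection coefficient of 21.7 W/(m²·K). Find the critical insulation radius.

r_cr ≈ 22.8 mm

For a sphere r_cr = 2k/h = 2×0.247/21.7
r_cr = 22.8 mm; since the bare radius (53 mm) is above r_cr, any added insulation will reduce heat loss.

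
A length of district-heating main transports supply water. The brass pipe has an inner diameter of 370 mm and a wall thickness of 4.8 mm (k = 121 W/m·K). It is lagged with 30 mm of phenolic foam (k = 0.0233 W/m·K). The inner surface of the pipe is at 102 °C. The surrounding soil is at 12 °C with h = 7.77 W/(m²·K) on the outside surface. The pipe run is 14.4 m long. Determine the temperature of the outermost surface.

T ≈ 19.7 °C

For a radial system each layer contributes R = ln(r_out/r_in)/(2πkL); films add R = 1/(hA).
R_brass pipe wall = ln(189.8/185)/(2π×121×14.4) = 2.34×10^-6 K/W
R_phenolic foam = ln(219.8/189.8)/(2π×0.0233×14.4) = 0.06961 K/W
R_outer film = 1/(h_o·2πr_oL) = 1/(7.77×2π×0.2198×14.4) = 0.006472 K/W
R_total = 0.07608 K/W
Q = ΔT/R_total = 90/0.07608
Q = 1180 W
T_interface = T_inner − Q·ΣR(inner→interface) = 102 − 1180×0.06961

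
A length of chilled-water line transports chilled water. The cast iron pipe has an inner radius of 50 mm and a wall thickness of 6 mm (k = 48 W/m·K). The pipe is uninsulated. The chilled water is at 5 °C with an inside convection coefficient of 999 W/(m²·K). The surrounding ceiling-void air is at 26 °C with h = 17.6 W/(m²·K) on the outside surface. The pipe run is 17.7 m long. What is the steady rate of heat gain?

Q ≈ 2250 W

Radial resistances (cylindrical: R_cond = ln(r_o/r_i)/(2πkL), R_conv = 1/(h·2πrL)):
R_inner film = 1/(h_i·2πr₁L) = 1/(999×2π×0.05×17.7) = 1.8×10^-4 K/W
R_cast iron pipe wall = ln(56/50)/(2π×48×17.7) = 2.123×10^-5 K/W
R_outer film = 1/(h_o·2πr_oL) = 1/(17.6×2π×0.056×17.7) = 0.009123 K/W
R_total = 0.009324 K/W
Q = ΔT/R_total = 21/0.009324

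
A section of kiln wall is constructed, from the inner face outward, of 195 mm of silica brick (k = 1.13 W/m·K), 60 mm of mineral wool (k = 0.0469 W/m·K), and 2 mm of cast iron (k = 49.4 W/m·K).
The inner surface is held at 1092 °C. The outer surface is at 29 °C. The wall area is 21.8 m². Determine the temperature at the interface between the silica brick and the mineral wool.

T ≈ 966 °C

Using the resistance-network approach (series):
R_silica brick = L/(kA) = 0.195/(1.13×21.8) = 0.007916 K/W
R_mineral wool = L/(kA) = 0.06/(0.0469×21.8) = 0.05868 K/W
R_cast iron = L/(kA) = 0.002/(49.4×21.8) = 1.857×10^-6 K/W
R_total = 0.0666 K/W;  Q = ΔT/R_total = 1063/0.0666 = 15960 W
T_interface = T_inner − Q·ΣR(inner→interface) = 1092 − 16000×0.007916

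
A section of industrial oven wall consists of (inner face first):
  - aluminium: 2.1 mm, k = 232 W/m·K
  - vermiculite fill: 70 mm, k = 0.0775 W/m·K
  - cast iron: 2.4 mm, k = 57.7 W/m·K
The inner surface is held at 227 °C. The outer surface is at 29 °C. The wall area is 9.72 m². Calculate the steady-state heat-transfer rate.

Model the wall as resistances in series:
R_aluminium = L/(kA) = 0.0021/(232×9.72) = 9.312×10^-7 K/W
R_vermiculite fill = L/(kA) = 0.07/(0.0775×9.72) = 0.09292 K/W
R_cast iron = L/(kA) = 0.0024/(57.7×9.72) = 4.279×10^-6 K/W
R_total = 0.09293 K/W
Q = ΔT / R_total = 198 / 0.09293

Q ≈ 2130 W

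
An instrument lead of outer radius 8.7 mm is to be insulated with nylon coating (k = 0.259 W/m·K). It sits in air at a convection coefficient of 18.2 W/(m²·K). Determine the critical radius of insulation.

For a cylinder r_cr = k/h = 0.259/18.2
r_cr = 14.2 mm; since the bare radius (8.7 mm) is below r_cr, adding a thin layer of insulation will *increase* heat loss.

r_cr ≈ 14.2 mm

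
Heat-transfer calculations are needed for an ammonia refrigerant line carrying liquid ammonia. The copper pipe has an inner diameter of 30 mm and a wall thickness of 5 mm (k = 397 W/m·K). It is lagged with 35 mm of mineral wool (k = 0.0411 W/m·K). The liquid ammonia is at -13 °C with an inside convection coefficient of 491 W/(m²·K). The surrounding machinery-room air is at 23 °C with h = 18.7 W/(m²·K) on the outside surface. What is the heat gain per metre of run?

q′ ≈ 8.79 W/m

Treating each annulus and film as a series resistance:
R_inner film = 1/(h_i·2πr₁L) = 1/(491×2π×0.015×1) = 0.02161 K/W
R_copper pipe wall = ln(20/15)/(2π×397×1) = 1.153×10^-4 K/W
R_mineral wool = ln(55/20)/(2π×0.0411×1) = 3.917 K/W
R_outer film = 1/(h_o·2πr_oL) = 1/(18.7×2π×0.055×1) = 0.1547 K/W
R_total = 4.094 K/W
Q = ΔT/R_total = 36/4.094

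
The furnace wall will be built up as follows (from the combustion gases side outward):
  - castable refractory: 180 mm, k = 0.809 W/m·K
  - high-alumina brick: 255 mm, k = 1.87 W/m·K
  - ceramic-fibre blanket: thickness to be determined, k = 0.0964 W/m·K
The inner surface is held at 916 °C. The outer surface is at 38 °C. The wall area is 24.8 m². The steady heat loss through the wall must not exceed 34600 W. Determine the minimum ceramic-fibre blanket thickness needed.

Model the wall as resistances in series:
R_castable refractory = L/(kA) = 0.18/(0.809×24.8) = 0.008972 K/W
R_high-alumina brick = L/(kA) = 0.255/(1.87×24.8) = 0.005499 K/W
Sum of the known resistances R_other = 0.01447 K/W
Required total resistance R_tot = ΔT/Q_allow = 878/34600 = 0.02538 K/W
R_ceramic-fibre blanket = R_tot − R_other = 0.01091 K/W
L = R·k·A = 0.01091×0.0964×24.8

L ≈ 26.1 mm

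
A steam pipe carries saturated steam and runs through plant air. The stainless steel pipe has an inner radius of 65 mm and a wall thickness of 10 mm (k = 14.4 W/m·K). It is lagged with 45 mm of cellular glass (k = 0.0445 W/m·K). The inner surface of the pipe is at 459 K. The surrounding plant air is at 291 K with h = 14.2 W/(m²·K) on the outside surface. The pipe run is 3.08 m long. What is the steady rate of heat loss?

Cylindrical conduction, so R = ln(r₂/r₁)/(2πkL) per layer, in series:
R_stainless steel pipe wall = ln(75/65)/(2π×14.4×3.08) = 5.135×10^-4 K/W
R_cellular glass = ln(120/75)/(2π×0.0445×3.08) = 0.5458 K/W
R_outer film = 1/(h_o·2πr_oL) = 1/(14.2×2π×0.12×3.08) = 0.03032 K/W
R_total = 0.5766 K/W
Q = ΔT/R_total = 168/0.5766

Q ≈ 291 W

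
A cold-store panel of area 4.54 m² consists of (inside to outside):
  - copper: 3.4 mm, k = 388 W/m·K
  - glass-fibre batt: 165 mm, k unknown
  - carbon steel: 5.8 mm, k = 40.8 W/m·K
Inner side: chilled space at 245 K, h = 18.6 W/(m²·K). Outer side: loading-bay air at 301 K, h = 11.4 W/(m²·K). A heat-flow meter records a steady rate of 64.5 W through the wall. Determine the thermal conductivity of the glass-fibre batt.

Thermal resistances in series:
R_inner film = 1/(h_i·A) = 1/(18.6×4.54) = 0.01184 K/W
R_copper = L/(kA) = 0.0034/(388×4.54) = 1.93×10^-6 K/W
R_carbon steel = L/(kA) = 0.0058/(40.8×4.54) = 3.131×10^-5 K/W
R_outer film = 1/(h_o·A) = 1/(11.4×4.54) = 0.01932 K/W
Sum of known resistances R_other = 0.0312 K/W
Total R = ΔT/Q = 56/64.5 = 0.8682 K/W
R_glass-fibre batt = R_total − R_other = 0.837 K/W
k = L/(R·A) = 0.165/(0.837×4.54)

k ≈ 0.0434 W/(m·K)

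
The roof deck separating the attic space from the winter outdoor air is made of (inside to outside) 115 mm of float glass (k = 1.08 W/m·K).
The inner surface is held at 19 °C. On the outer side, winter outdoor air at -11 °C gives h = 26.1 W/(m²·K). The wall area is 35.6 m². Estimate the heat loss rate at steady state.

Treating each layer as a thermal resistance in series:
R_float glass = L/(kA) = 0.115/(1.08×35.6) = 0.002991 K/W
R_outer film = 1/(h_o·A) = 1/(26.1×35.6) = 0.001076 K/W
R_total = 0.004067 K/W
Q = ΔT / R_total = 30 / 0.004067

Q ≈ 7380 W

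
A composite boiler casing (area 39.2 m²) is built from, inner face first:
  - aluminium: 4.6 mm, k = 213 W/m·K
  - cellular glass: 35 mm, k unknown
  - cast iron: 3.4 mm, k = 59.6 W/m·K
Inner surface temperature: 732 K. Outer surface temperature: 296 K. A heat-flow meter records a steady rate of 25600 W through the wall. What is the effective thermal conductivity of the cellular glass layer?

k ≈ 0.0524 W/(m·K)

Using the resistance-network approach (series):
R_aluminium = L/(kA) = 0.0046/(213×39.2) = 5.509×10^-7 K/W
R_cast iron = L/(kA) = 0.0034/(59.6×39.2) = 1.455×10^-6 K/W
Sum of known resistances R_other = 2.006×10^-6 K/W
Total R = ΔT/Q = 436/25600 = 0.01703 K/W
R_cellular glass = R_total − R_other = 0.01703 K/W
k = L/(R·A) = 0.035/(0.01703×39.2)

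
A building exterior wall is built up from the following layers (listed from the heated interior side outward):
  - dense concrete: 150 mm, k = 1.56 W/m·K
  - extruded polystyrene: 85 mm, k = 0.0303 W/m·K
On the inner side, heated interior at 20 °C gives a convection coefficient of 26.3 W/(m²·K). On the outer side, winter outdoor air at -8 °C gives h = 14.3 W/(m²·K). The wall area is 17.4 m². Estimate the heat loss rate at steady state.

Using the resistance-network approach (series):
R_inner film = 1/(h_i·A) = 1/(26.3×17.4) = 0.002185 K/W
R_dense concrete = L/(kA) = 0.15/(1.56×17.4) = 0.005526 K/W
R_extruded polystyrene = L/(kA) = 0.085/(0.0303×17.4) = 0.1612 K/W
R_outer film = 1/(h_o·A) = 1/(14.3×17.4) = 0.004019 K/W
R_total = 0.173 K/W
Q = ΔT / R_total = 28 / 0.173

Q ≈ 162 W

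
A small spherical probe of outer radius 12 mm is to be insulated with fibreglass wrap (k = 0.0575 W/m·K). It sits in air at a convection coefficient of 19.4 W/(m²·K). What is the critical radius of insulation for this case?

r_cr ≈ 5.93 mm

For a sphere r_cr = 2k/h = 2×0.0575/19.4
r_cr = 5.93 mm; since the bare radius (12 mm) is above r_cr, any added insulation will reduce heat loss.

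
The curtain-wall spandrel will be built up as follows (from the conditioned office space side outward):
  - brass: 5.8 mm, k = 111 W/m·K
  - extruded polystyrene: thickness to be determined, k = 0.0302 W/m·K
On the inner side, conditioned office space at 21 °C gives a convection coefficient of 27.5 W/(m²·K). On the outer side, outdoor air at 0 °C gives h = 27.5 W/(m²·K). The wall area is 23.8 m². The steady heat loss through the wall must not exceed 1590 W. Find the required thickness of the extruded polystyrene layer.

Treating each layer as a thermal resistance in series:
R_inner film = 1/(h_i·A) = 1/(27.5×23.8) = 0.001528 K/W
R_brass = L/(kA) = 0.0058/(111×23.8) = 2.195×10^-6 K/W
R_outer film = 1/(h_o·A) = 1/(27.5×23.8) = 0.001528 K/W
Sum of the known resistances R_other = 0.003058 K/W
Required total resistance R_tot = ΔT/Q_allow = 21/1590 = 0.01321 K/W
R_extruded polystyrene = R_tot − R_other = 0.01015 K/W
L = R·k·A = 0.01015×0.0302×23.8

L ≈ 7.3 mm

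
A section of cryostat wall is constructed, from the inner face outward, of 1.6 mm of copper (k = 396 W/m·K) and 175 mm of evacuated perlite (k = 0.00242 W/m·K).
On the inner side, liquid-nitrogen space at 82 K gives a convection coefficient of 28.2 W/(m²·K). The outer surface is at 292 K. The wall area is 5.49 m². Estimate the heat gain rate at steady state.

Q ≈ 15.9 W

Model the wall as resistances in series:
R_inner film = 1/(h_i·A) = 1/(28.2×5.49) = 0.006459 K/W
R_copper = L/(kA) = 0.0016/(396×5.49) = 7.36×10^-7 K/W
R_evacuated perlite = L/(kA) = 0.175/(0.00242×5.49) = 13.17 K/W
R_total = 13.18 K/W
Q = ΔT / R_total = 210 / 13.18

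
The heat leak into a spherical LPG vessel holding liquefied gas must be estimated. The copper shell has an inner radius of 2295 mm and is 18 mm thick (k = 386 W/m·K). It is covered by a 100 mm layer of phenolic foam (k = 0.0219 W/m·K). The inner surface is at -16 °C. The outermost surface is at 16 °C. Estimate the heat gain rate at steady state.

Q ≈ 492 W

Spherical conduction: R = (1/r_in − 1/r_out)/(4πk) per layer; series-sum.
R_copper shell = (1/2.295 − 1/2.313)/(4π×386) = 6.991×10^-7 K/W
R_phenolic foam = (1/2.313 − 1/2.413)/(4π×0.0219) = 0.0651 K/W
R_total = 0.06511 K/W
Q = ΔT/R_total = 32/0.06511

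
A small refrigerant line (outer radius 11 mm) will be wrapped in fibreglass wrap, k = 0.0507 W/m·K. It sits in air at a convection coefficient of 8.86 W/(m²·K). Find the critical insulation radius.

For a cylinder r_cr = k/h = 0.0507/8.86
r_cr = 5.72 mm; since the bare radius (11 mm) is above r_cr, any added insulation will reduce heat loss.

r_cr ≈ 5.72 mm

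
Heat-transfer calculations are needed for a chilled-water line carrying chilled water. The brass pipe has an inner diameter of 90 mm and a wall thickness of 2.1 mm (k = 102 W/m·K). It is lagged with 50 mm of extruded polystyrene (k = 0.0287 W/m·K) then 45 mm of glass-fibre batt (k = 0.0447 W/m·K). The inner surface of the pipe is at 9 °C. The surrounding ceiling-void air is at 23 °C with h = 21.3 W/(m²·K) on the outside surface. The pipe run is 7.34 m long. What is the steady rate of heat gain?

Cylindrical conduction, so R = ln(r₂/r₁)/(2πkL) per layer, in series:
R_brass pipe wall = ln(47.1/45)/(2π×102×7.34) = 9.696×10^-6 K/W
R_extruded polystyrene = ln(97.1/47.1)/(2π×0.0287×7.34) = 0.5466 K/W
R_glass-fibre batt = ln(142.1/97.1)/(2π×0.0447×7.34) = 0.1847 K/W
R_outer film = 1/(h_o·2πr_oL) = 1/(21.3×2π×0.1421×7.34) = 0.007164 K/W
R_total = 0.7385 K/W
Q = ΔT/R_total = 14/0.7385

Q ≈ 19 W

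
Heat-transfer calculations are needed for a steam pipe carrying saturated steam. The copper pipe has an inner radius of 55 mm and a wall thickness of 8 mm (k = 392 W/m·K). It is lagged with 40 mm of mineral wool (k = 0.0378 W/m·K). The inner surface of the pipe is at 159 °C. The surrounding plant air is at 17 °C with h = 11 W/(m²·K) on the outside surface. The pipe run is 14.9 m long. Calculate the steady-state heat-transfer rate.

Cylindrical conduction, so R = ln(r₂/r₁)/(2πkL) per layer, in series:
R_copper pipe wall = ln(63/55)/(2π×392×14.9) = 3.7×10^-6 K/W
R_mineral wool = ln(103/63)/(2π×0.0378×14.9) = 0.1389 K/W
R_outer film = 1/(h_o·2πr_oL) = 1/(11×2π×0.103×14.9) = 0.009428 K/W
R_total = 0.1483 K/W
Q = ΔT/R_total = 142/0.1483

Q ≈ 957 W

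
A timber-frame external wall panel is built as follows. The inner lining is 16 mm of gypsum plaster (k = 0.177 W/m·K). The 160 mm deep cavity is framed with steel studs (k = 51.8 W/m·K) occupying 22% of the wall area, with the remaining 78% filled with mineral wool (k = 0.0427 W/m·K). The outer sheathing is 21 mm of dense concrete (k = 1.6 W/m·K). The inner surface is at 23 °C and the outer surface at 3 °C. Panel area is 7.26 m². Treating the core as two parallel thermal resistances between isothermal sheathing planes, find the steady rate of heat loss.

Sheathing layers in series; stud and cavity paths in parallel between them.
R_inner = 0.016/(0.177×7.26) = 0.01245 K/W
R_stud  = 0.16/(51.8×0.22×7.26) = 0.001934 K/W
R_cav   = 0.16/(0.0427×0.78×7.26) = 0.6617 K/W
1/R_core = 1/R_stud + 1/R_cav → R_core = 0.001928 K/W
R_outer = 0.021/(1.6×7.26) = 0.001808 K/W
R_total = 0.01619 K/W
Q = ΔT/R_total = 20/0.01619

Q ≈ 1240 W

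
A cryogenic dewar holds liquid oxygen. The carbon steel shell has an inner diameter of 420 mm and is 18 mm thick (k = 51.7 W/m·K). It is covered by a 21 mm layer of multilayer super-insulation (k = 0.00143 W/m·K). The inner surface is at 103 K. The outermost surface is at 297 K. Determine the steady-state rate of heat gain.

For a spherical shell R = (1/r₁ − 1/r₂)/(4πk); film R = 1/(h·4πr²). In series:
R_carbon steel shell = (1/0.21 − 1/0.228)/(4π×51.7) = 5.787×10^-4 K/W
R_multilayer super-insulation = (1/0.228 − 1/0.249)/(4π×0.00143) = 20.58 K/W
R_total = 20.59 K/W
Q = ΔT/R_total = 194/20.59

Q ≈ 9.42 W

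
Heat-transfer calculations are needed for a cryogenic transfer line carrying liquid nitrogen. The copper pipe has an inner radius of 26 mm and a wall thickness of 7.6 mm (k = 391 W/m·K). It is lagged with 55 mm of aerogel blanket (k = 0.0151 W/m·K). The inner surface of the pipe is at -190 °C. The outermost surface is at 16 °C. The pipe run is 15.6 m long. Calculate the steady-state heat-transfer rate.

Q ≈ 314 W

Radial resistances (cylindrical: R_cond = ln(r_o/r_i)/(2πkL), R_conv = 1/(h·2πrL)):
R_copper pipe wall = ln(33.6/26)/(2π×391×15.6) = 6.691×10^-6 K/W
R_aerogel blanket = ln(88.6/33.6)/(2π×0.0151×15.6) = 0.6551 K/W
R_total = 0.6551 K/W
Q = ΔT/R_total = 206/0.6551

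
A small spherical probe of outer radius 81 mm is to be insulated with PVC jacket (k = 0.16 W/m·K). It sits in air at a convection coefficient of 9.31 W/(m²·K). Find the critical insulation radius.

r_cr ≈ 34.4 mm

For a sphere r_cr = 2k/h = 2×0.16/9.31
r_cr = 34.4 mm; since the bare radius (81 mm) is above r_cr, any added insulation will reduce heat loss.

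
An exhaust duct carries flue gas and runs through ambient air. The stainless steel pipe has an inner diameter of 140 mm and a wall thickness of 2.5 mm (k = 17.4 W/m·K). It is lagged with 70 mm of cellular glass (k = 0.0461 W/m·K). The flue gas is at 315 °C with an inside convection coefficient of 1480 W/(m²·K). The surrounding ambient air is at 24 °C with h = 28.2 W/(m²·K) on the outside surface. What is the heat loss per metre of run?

For a radial system each layer contributes R = ln(r_out/r_in)/(2πkL); films add R = 1/(hA).
R_inner film = 1/(h_i·2πr₁L) = 1/(1480×2π×0.07×1) = 0.001536 K/W
R_stainless steel pipe wall = ln(72.5/70)/(2π×17.4×1) = 3.21×10^-4 K/W
R_cellular glass = ln(142.5/72.5)/(2π×0.0461×1) = 2.333 K/W
R_outer film = 1/(h_o·2πr_oL) = 1/(28.2×2π×0.1425×1) = 0.03961 K/W
R_total = 2.374 K/W
Q = ΔT/R_total = 291/2.374

q′ ≈ 123 W/m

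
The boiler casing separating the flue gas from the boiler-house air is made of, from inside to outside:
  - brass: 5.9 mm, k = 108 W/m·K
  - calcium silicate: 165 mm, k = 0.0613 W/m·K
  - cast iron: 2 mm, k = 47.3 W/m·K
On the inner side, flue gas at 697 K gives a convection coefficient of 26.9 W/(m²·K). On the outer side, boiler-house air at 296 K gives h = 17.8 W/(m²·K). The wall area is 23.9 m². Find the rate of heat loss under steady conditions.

Q ≈ 3440 W

Using the resistance-network approach (series):
R_inner film = 1/(h_i·A) = 1/(26.9×23.9) = 0.001555 K/W
R_brass = L/(kA) = 0.0059/(108×23.9) = 2.286×10^-6 K/W
R_calcium silicate = L/(kA) = 0.165/(0.0613×23.9) = 0.1126 K/W
R_cast iron = L/(kA) = 0.002/(47.3×23.9) = 1.769×10^-6 K/W
R_outer film = 1/(h_o·A) = 1/(17.8×23.9) = 0.002351 K/W
R_total = 0.1165 K/W
Q = ΔT / R_total = 401 / 0.1165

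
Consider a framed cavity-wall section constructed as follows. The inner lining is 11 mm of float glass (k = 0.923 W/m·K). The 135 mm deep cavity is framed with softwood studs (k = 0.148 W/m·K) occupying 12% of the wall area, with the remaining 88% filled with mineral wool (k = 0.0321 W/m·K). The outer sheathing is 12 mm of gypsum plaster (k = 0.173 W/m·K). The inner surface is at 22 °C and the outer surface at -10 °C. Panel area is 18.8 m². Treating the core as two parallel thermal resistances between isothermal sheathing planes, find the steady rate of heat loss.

Q ≈ 199 W

Sheathing layers in series; stud and cavity paths in parallel between them.
R_inner = 0.011/(0.923×18.8) = 6.339×10^-4 K/W
R_stud  = 0.135/(0.148×0.12×18.8) = 0.4043 K/W
R_cav   = 0.135/(0.0321×0.88×18.8) = 0.2542 K/W
1/R_core = 1/R_stud + 1/R_cav → R_core = 0.1561 K/W
R_outer = 0.012/(0.173×18.8) = 0.00369 K/W
R_total = 0.1604 K/W
Q = ΔT/R_total = 32/0.1604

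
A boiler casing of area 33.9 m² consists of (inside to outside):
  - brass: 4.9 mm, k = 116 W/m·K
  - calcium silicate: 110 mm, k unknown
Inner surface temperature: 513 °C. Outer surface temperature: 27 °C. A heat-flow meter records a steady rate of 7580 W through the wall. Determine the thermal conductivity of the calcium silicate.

Thermal resistances in series:
R_brass = L/(kA) = 0.0049/(116×33.9) = 1.246×10^-6 K/W
Sum of known resistances R_other = 1.246×10^-6 K/W
Total R = ΔT/Q = 486/7580 = 0.06412 K/W
R_calcium silicate = R_total − R_other = 0.06411 K/W
k = L/(R·A) = 0.11/(0.06411×33.9)

k ≈ 0.0506 W/(m·K)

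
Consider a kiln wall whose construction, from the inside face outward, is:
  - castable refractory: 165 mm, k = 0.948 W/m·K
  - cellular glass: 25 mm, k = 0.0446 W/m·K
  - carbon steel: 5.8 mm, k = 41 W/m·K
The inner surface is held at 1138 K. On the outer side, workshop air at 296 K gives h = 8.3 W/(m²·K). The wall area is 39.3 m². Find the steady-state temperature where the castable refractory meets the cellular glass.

T ≈ 967 K

Model the wall as resistances in series:
R_castable refractory = L/(kA) = 0.165/(0.948×39.3) = 0.004429 K/W
R_cellular glass = L/(kA) = 0.025/(0.0446×39.3) = 0.01426 K/W
R_carbon steel = L/(kA) = 0.0058/(41×39.3) = 3.6×10^-6 K/W
R_outer film = 1/(h_o·A) = 1/(8.3×39.3) = 0.003066 K/W
R_total = 0.02176 K/W;  Q = ΔT/R_total = 842/0.02176 = 38690 W
T_interface = T_inner − Q·ΣR(inner→interface) = 1138 − 38700×0.004429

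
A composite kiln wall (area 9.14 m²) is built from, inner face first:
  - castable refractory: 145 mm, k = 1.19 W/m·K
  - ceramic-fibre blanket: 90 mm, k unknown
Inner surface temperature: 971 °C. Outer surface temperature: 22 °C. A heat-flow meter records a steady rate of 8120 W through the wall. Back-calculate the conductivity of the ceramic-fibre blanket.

Thermal resistances in series:
R_castable refractory = L/(kA) = 0.145/(1.19×9.14) = 0.01333 K/W
Sum of known resistances R_other = 0.01333 K/W
Total R = ΔT/Q = 949/8120 = 0.1169 K/W
R_ceramic-fibre blanket = R_total − R_other = 0.1035 K/W
k = L/(R·A) = 0.09/(0.1035×9.14)

k ≈ 0.0951 W/(m·K)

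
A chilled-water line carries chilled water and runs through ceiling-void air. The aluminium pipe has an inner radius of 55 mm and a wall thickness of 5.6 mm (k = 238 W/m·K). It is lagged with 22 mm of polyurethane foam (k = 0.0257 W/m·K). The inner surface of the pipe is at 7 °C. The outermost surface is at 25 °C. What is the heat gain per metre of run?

Treating each annulus and film as a series resistance:
R_aluminium pipe wall = ln(60.6/55)/(2π×238×1) = 6.484×10^-5 K/W
R_polyurethane foam = ln(82.6/60.6)/(2π×0.0257×1) = 1.918 K/W
R_total = 1.918 K/W
Q = ΔT/R_total = 18/1.918

q′ ≈ 9.38 W/m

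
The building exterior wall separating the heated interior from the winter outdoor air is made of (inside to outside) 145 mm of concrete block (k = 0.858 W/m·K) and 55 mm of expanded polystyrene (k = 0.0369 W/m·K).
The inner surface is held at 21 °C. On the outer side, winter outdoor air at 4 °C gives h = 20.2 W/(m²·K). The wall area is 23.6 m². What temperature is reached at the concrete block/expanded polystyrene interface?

Thermal resistances in series:
R_concrete block = L/(kA) = 0.145/(0.858×23.6) = 0.007161 K/W
R_expanded polystyrene = L/(kA) = 0.055/(0.0369×23.6) = 0.06316 K/W
R_outer film = 1/(h_o·A) = 1/(20.2×23.6) = 0.002098 K/W
R_total = 0.07242 K/W;  Q = ΔT/R_total = 17/0.07242 = 234.8 W
T_interface = T_inner − Q·ΣR(inner→interface) = 21 − 235×0.007161

T ≈ 19.3 °C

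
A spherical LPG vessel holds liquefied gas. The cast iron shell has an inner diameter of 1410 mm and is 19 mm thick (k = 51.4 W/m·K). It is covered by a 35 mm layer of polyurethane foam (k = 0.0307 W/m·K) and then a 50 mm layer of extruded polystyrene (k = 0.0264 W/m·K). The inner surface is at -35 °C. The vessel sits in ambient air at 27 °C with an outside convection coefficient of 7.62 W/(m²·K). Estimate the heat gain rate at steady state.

Q ≈ 145 W

Radial (spherical) resistances in series:
R_cast iron shell = (1/0.705 − 1/0.724)/(4π×51.4) = 5.763×10^-5 K/W
R_polyurethane foam = (1/0.724 − 1/0.759)/(4π×0.0307) = 0.1651 K/W
R_extruded polystyrene = (1/0.759 − 1/0.809)/(4π×0.0264) = 0.2455 K/W
R_outer film = 1/(h·4πr_o²) = 1/(7.62×4π×0.809²) = 0.01596 K/W
R_total = 0.4266 K/W
Q = ΔT/R_total = 62/0.4266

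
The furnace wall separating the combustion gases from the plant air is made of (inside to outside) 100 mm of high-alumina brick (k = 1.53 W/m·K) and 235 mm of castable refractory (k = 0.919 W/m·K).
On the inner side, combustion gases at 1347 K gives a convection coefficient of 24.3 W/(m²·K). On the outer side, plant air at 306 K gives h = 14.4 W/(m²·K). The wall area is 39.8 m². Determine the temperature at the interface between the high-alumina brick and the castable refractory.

T ≈ 1090 K

Using the resistance-network approach (series):
R_inner film = 1/(h_i·A) = 1/(24.3×39.8) = 0.001034 K/W
R_high-alumina brick = L/(kA) = 0.1/(1.53×39.8) = 0.001642 K/W
R_castable refractory = L/(kA) = 0.235/(0.919×39.8) = 0.006425 K/W
R_outer film = 1/(h_o·A) = 1/(14.4×39.8) = 0.001745 K/W
R_total = 0.01085 K/W;  Q = ΔT/R_total = 1041/0.01085 = 95980 W
T_interface = T_inner − Q·ΣR(inner→interface) = 1347 − 96000×0.002676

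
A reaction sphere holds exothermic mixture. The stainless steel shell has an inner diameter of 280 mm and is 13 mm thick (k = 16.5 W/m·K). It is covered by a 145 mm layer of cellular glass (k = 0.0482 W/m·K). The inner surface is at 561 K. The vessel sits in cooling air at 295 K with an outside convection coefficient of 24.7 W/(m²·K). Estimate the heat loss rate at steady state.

Q ≈ 50.3 W

For a spherical shell R = (1/r₁ − 1/r₂)/(4πk); film R = 1/(h·4πr²). In series:
R_stainless steel shell = (1/0.14 − 1/0.153)/(4π×16.5) = 0.002927 K/W
R_cellular glass = (1/0.153 − 1/0.298)/(4π×0.0482) = 5.251 K/W
R_outer film = 1/(h·4πr_o²) = 1/(24.7×4π×0.298²) = 0.03628 K/W
R_total = 5.29 K/W
Q = ΔT/R_total = 266/5.29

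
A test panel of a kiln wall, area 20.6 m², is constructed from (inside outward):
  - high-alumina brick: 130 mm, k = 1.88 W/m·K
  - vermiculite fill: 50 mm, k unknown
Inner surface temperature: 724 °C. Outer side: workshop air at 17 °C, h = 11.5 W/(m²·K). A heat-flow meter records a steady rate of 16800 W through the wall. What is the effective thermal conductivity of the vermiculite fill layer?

k ≈ 0.0703 W/(m·K)

Using the resistance-network approach (series):
R_high-alumina brick = L/(kA) = 0.13/(1.88×20.6) = 0.003357 K/W
R_outer film = 1/(h_o·A) = 1/(11.5×20.6) = 0.004221 K/W
Sum of known resistances R_other = 0.007578 K/W
Total R = ΔT/Q = 707/16800 = 0.04208 K/W
R_vermiculite fill = R_total − R_other = 0.03451 K/W
k = L/(R·A) = 0.05/(0.03451×20.6)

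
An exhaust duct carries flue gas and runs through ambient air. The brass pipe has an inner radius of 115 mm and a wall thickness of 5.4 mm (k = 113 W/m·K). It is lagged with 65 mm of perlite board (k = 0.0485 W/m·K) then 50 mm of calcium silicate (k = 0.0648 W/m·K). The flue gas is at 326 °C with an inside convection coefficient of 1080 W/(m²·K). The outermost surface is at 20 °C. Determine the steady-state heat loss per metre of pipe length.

Treating each annulus and film as a series resistance:
R_inner film = 1/(h_i·2πr₁L) = 1/(1080×2π×0.115×1) = 0.001281 K/W
R_brass pipe wall = ln(120.4/115)/(2π×113×1) = 6.463×10^-5 K/W
R_perlite board = ln(185.4/120.4)/(2π×0.0485×1) = 1.417 K/W
R_calcium silicate = ln(235.4/185.4)/(2π×0.0648×1) = 0.5864 K/W
R_total = 2.004 K/W
Q = ΔT/R_total = 306/2.004

q′ ≈ 153 W/m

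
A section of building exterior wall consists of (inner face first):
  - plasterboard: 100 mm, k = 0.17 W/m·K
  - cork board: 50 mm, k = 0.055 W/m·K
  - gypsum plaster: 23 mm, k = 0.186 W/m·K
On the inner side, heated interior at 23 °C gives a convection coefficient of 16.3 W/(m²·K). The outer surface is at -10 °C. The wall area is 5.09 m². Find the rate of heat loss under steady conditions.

Q ≈ 99.8 W

Using the resistance-network approach (series):
R_inner film = 1/(h_i·A) = 1/(16.3×5.09) = 0.01205 K/W
R_plasterboard = L/(kA) = 0.1/(0.17×5.09) = 0.1156 K/W
R_cork board = L/(kA) = 0.05/(0.055×5.09) = 0.1786 K/W
R_gypsum plaster = L/(kA) = 0.023/(0.186×5.09) = 0.02429 K/W
R_total = 0.3305 K/W
Q = ΔT / R_total = 33 / 0.3305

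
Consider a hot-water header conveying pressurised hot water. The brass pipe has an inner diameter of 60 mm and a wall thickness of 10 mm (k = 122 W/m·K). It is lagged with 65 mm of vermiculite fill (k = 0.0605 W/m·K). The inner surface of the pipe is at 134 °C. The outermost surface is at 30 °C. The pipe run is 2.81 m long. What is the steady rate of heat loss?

Q ≈ 115 W

Treating each annulus and film as a series resistance:
R_brass pipe wall = ln(40/30)/(2π×122×2.81) = 1.336×10^-4 K/W
R_vermiculite fill = ln(105/40)/(2π×0.0605×2.81) = 0.9035 K/W
R_total = 0.9036 K/W
Q = ΔT/R_total = 104/0.9036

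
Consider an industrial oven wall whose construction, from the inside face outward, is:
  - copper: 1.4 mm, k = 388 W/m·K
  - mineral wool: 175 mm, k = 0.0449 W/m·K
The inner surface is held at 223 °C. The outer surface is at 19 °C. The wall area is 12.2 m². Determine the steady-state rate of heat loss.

Using the resistance-network approach (series):
R_copper = L/(kA) = 0.0014/(388×12.2) = 2.958×10^-7 K/W
R_mineral wool = L/(kA) = 0.175/(0.0449×12.2) = 0.3195 K/W
R_total = 0.3195 K/W
Q = ΔT / R_total = 204 / 0.3195

Q ≈ 639 W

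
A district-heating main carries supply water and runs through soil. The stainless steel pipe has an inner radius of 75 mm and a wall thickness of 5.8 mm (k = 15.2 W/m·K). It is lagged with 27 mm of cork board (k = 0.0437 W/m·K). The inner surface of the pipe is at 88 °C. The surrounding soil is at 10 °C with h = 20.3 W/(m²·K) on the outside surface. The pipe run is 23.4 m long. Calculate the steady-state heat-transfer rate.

Per-layer cylindrical resistances, series-summed:
R_stainless steel pipe wall = ln(80.8/75)/(2π×15.2×23.4) = 3.333×10^-5 K/W
R_cork board = ln(107.8/80.8)/(2π×0.0437×23.4) = 0.04487 K/W
R_outer film = 1/(h_o·2πr_oL) = 1/(20.3×2π×0.1078×23.4) = 0.003108 K/W
R_total = 0.04801 K/W
Q = ΔT/R_total = 78/0.04801

Q ≈ 1620 W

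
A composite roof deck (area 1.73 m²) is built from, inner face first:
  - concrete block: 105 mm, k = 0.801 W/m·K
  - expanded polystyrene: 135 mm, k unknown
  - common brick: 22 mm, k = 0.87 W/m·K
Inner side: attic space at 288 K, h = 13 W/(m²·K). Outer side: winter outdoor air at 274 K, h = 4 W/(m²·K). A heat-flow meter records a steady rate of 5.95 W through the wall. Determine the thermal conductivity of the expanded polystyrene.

k ≈ 0.0376 W/(m·K)

Series thermal resistances:
R_inner film = 1/(h_i·A) = 1/(13×1.73) = 0.04446 K/W
R_concrete block = L/(kA) = 0.105/(0.801×1.73) = 0.07577 K/W
R_common brick = L/(kA) = 0.022/(0.87×1.73) = 0.01462 K/W
R_outer film = 1/(h_o·A) = 1/(4×1.73) = 0.1445 K/W
Sum of known resistances R_other = 0.2794 K/W
Total R = ΔT/Q = 14/5.95 = 2.353 K/W
R_expanded polystyrene = R_total − R_other = 2.074 K/W
k = L/(R·A) = 0.135/(2.074×1.73)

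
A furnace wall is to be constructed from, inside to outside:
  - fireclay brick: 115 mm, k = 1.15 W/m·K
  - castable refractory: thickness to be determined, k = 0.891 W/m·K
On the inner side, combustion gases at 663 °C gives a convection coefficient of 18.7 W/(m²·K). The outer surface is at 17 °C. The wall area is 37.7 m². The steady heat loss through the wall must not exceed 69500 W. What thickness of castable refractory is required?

L ≈ 175 mm

Series thermal resistances:
R_inner film = 1/(h_i·A) = 1/(18.7×37.7) = 0.001418 K/W
R_fireclay brick = L/(kA) = 0.115/(1.15×37.7) = 0.002653 K/W
Sum of the known resistances R_other = 0.004071 K/W
Required total resistance R_tot = ΔT/Q_allow = 646/69500 = 0.009295 K/W
R_castable refractory = R_tot − R_other = 0.005224 K/W
L = R·k·A = 0.005224×0.891×37.7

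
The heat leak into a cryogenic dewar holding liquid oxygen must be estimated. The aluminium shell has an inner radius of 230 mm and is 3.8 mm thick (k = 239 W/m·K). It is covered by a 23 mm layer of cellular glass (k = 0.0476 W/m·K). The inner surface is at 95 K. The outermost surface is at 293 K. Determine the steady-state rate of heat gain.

Q ≈ 309 W

For a spherical shell R = (1/r₁ − 1/r₂)/(4πk); film R = 1/(h·4πr²). In series:
R_aluminium shell = (1/0.23 − 1/0.2338)/(4π×239) = 2.353×10^-5 K/W
R_cellular glass = (1/0.2338 − 1/0.2568)/(4π×0.0476) = 0.6404 K/W
R_total = 0.6405 K/W
Q = ΔT/R_total = 198/0.6405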